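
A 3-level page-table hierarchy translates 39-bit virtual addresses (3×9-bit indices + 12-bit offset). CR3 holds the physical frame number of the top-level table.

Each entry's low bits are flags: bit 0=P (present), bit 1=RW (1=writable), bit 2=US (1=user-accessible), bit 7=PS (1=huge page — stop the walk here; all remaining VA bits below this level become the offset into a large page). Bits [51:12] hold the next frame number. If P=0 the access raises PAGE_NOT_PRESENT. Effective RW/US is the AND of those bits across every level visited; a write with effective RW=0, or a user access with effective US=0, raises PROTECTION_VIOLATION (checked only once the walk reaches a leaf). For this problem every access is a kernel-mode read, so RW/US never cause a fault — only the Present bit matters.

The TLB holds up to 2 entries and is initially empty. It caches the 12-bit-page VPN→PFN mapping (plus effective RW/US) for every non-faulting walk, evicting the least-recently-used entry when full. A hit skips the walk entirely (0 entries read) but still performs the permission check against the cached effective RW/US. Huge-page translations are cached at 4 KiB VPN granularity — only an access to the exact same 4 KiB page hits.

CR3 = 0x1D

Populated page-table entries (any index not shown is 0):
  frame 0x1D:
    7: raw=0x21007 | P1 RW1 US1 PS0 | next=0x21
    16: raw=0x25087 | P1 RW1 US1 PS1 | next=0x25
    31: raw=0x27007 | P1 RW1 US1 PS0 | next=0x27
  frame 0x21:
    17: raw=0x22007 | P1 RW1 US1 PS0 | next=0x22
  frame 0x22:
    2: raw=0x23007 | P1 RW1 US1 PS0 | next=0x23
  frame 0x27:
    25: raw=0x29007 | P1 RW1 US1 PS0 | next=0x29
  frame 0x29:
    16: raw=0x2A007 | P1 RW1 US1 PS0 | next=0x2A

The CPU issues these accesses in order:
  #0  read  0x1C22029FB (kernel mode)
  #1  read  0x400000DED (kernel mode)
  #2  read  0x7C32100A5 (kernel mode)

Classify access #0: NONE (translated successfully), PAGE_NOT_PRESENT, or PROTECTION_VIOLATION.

Trace:
#0 VA=0x1C22029FB (r,kernel):
  L0 @0x1D[7] → 0x21007  P=1,RW=1,US=1,PS=0
  L1 @0x21[17] → 0x22007  P=1,RW=1,US=1,PS=0
  L2 @0x22[2] → 0x23007  P=1,RW=1,US=1,PS=0
  ⇒ phys 0x239FB  [3 reads]
#1 VA=0x400000DED (r,kernel):
  L0 @0x1D[16] → 0x25087  P=1,RW=1,US=1,PS=1
  ⇒ phys 0x25DED (huge @L0)  [1 reads]
#2 VA=0x7C32100A5 (r,kernel):
  L0 @0x1D[31] → 0x27007  P=1,RW=1,US=1,PS=0
  L1 @0x27[25] → 0x29007  P=1,RW=1,US=1,PS=0
  L2 @0x29[16] → 0x2A007  P=1,RW=1,US=1,PS=0
  ⇒ phys 0x2A0A5  [3 reads]

Access #0 fault: NONE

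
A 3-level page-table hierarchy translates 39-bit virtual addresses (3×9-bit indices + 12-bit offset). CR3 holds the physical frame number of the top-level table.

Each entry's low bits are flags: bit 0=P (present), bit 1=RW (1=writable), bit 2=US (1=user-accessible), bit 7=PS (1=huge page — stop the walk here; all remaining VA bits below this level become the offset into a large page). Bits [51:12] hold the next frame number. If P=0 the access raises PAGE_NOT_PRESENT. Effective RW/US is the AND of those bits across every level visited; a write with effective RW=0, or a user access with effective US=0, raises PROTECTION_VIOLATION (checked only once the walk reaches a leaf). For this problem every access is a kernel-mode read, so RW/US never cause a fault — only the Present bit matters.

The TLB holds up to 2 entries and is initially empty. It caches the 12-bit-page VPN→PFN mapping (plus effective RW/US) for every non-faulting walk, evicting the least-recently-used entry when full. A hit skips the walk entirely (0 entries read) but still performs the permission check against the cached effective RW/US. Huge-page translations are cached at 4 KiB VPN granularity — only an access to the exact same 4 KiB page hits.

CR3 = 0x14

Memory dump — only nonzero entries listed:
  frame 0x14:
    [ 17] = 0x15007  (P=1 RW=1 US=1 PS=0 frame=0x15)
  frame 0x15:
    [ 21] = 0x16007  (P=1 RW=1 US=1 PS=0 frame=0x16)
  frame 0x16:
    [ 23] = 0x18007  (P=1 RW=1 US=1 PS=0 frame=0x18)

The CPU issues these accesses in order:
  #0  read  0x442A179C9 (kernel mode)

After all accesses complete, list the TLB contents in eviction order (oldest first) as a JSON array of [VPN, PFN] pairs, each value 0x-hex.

Walk each access:
#0 VA=0x442A179C9 (r,kernel):
  L0 @0x14[17] → 0x15007  P=1,RW=1,US=1,PS=0
  L1 @0x15[21] → 0x16007  P=1,RW=1,US=1,PS=0
  L2 @0x16[23] → 0x18007  P=1,RW=1,US=1,PS=0
  ✓ 0x189C9  — 3 lookups

TLB: [["0x442A17", "0x18"]]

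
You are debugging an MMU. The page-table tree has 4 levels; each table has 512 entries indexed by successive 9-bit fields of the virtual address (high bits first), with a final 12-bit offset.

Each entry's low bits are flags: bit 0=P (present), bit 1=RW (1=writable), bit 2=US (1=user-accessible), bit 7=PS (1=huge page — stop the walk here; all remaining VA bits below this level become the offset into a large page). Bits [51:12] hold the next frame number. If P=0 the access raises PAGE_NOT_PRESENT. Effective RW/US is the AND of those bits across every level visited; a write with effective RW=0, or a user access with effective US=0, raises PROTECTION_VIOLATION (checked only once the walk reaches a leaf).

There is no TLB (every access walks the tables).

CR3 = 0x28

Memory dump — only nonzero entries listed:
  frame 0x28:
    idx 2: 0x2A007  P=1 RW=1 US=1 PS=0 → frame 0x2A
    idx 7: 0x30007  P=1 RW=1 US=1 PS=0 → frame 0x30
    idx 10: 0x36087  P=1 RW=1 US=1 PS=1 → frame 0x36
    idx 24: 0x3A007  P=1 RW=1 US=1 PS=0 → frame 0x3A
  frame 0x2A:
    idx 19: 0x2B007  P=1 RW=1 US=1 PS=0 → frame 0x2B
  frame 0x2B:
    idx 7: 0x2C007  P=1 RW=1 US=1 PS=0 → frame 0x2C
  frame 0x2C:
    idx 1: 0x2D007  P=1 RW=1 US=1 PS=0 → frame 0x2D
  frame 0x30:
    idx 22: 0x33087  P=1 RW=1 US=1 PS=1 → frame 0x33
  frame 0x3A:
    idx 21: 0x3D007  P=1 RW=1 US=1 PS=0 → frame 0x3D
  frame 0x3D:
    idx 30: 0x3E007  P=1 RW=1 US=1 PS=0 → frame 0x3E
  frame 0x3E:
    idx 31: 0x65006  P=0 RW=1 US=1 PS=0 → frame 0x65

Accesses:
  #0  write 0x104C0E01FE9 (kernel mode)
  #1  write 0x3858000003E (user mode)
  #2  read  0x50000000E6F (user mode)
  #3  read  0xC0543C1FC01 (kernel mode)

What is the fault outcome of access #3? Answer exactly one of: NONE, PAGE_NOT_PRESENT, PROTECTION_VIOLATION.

Trace:
#0 VA=0x104C0E01FE9 (w,kernel):
  [0] read 0x28 idx=2: raw=0x2A007 flags P=1 W=1 U=1 S=0
  [1] read 0x2A idx=19: raw=0x2B007 flags P=1 W=1 U=1 S=0
  [2] read 0x2B idx=7: raw=0x2C007 flags P=1 W=1 U=1 S=0
  [3] read 0x2C idx=1: raw=0x2D007 flags P=1 W=1 U=1 S=0
  ✓ 0x2DFE9  — 4 lookups
#1 VA=0x3858000003E (w,user):
  [0] read 0x28 idx=7: raw=0x30007 flags P=1 W=1 U=1 S=0
  [1] read 0x30 idx=22: raw=0x33087 flags P=1 W=1 U=1 S=1
  ✓ 0x3303E (huge @L1)  — 2 lookups
#2 VA=0x50000000E6F (r,user):
  [0] read 0x28 idx=10: raw=0x36087 flags P=1 W=1 U=1 S=1
  ✓ 0x36E6F (huge @L0)  — 1 lookups
#3 VA=0xC0543C1FC01 (r,kernel):
  [0] read 0x28 idx=24: raw=0x3A007 flags P=1 W=1 U=1 S=0
  [1] read 0x3A idx=21: raw=0x3D007 flags P=1 W=1 U=1 S=0
  [2] read 0x3D idx=30: raw=0x3E007 flags P=1 W=1 U=1 S=0
  [3] read 0x3E idx=31: raw=0x65006 flags P=0 W=1 U=1 S=0
  ⇒ fault: PAGE_NOT_PRESENT  — 4 lookups

Access #3 fault: PAGE_NOT_PRESENT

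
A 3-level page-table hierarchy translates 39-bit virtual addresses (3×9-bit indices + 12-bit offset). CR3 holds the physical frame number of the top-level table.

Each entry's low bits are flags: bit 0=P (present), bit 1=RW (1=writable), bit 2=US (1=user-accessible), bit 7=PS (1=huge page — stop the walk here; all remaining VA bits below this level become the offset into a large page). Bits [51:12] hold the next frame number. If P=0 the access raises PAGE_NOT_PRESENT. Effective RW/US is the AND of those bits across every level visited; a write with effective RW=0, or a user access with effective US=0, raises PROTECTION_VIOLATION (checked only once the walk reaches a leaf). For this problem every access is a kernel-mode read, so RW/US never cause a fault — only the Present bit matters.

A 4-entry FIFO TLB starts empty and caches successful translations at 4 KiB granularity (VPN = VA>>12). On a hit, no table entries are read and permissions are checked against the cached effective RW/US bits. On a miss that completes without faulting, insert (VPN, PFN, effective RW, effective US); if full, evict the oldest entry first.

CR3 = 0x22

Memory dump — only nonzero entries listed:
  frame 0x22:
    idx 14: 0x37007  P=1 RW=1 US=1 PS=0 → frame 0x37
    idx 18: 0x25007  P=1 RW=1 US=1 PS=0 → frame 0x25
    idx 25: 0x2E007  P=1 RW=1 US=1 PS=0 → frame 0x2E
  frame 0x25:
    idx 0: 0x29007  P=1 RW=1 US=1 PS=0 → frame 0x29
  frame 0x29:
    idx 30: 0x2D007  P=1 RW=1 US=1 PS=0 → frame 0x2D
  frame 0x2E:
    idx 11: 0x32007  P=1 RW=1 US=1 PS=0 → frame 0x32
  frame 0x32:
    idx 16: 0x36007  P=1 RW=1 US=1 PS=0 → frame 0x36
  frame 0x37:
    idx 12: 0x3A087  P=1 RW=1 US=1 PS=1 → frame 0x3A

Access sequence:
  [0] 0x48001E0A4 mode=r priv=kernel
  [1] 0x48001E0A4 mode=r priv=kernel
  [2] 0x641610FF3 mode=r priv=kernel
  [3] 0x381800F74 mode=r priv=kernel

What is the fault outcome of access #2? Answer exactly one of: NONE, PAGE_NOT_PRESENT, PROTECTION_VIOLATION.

Per-access translation:
#0 VA=0x48001E0A4 (r,kernel):
  lvl0: tbl 0x22, slot 18 ⇒ 0x25007 (P1/RW1/US1/PS0)
  lvl1: tbl 0x25, slot 0 ⇒ 0x29007 (P1/RW1/US1/PS0)
  lvl2: tbl 0x29, slot 30 ⇒ 0x2D007 (P1/RW1/US1/PS0)
  → PA=0x2D0A4  (3 entries read)
#1 VA=0x48001E0A4 (r,kernel):
  TLB hit vpn=0x48001E → PA=0x2D0A4
#2 VA=0x641610FF3 (r,kernel):
  lvl0: tbl 0x22, slot 25 ⇒ 0x2E007 (P1/RW1/US1/PS0)
  lvl1: tbl 0x2E, slot 11 ⇒ 0x32007 (P1/RW1/US1/PS0)
  lvl2: tbl 0x32, slot 16 ⇒ 0x36007 (P1/RW1/US1/PS0)
  → PA=0x36FF3  (3 entries read)
#3 VA=0x381800F74 (r,kernel):
  lvl0: tbl 0x22, slot 14 ⇒ 0x37007 (P1/RW1/US1/PS0)
  lvl1: tbl 0x37, slot 12 ⇒ 0x3A087 (P1/RW1/US1/PS1)
  → PA=0x3AF74 (huge @L1)  (2 entries read)

Access #2 fault: NONE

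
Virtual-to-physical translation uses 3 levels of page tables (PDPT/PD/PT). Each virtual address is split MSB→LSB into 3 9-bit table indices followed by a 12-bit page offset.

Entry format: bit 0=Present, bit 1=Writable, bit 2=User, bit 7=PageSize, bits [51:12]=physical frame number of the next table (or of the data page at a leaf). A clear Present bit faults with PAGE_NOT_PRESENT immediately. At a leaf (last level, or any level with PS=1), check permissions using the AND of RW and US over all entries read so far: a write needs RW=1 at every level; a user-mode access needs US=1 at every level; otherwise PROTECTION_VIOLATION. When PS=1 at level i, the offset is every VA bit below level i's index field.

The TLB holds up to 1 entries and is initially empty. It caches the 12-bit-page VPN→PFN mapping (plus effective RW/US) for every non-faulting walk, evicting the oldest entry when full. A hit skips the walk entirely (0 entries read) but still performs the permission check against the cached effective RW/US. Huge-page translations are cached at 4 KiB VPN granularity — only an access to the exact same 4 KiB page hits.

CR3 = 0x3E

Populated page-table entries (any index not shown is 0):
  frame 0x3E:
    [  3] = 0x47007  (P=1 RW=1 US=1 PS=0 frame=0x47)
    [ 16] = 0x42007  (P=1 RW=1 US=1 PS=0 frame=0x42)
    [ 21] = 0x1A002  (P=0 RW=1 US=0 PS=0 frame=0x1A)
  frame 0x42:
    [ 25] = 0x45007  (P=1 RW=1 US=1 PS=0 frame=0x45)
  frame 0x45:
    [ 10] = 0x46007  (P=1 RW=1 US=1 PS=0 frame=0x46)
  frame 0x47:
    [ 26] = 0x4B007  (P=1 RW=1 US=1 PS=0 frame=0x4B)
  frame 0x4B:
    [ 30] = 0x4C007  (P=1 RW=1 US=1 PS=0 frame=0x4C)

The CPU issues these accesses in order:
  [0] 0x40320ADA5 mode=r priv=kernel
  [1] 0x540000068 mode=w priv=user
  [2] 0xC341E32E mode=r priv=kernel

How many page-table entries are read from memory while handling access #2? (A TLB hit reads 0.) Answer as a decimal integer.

Walk each access:
#0 VA=0x40320ADA5 (r,kernel):
  L0 @0x3E[16] → 0x42007  P=1,RW=1,US=1,PS=0
  L1 @0x42[25] → 0x45007  P=1,RW=1,US=1,PS=0
  L2 @0x45[10] → 0x46007  P=1,RW=1,US=1,PS=0
  ✓ 0x46DA5  — 3 lookups
#1 VA=0x540000068 (w,user):
  L0 @0x3E[21] → 0x1A002  P=0,RW=1,US=0,PS=0
  ⇒ fault: PAGE_NOT_PRESENT  — 1 lookups
#2 VA=0xC341E32E (r,kernel):
  L0 @0x3E[3] → 0x47007  P=1,RW=1,US=1,PS=0
  L1 @0x47[26] → 0x4B007  P=1,RW=1,US=1,PS=0
  L2 @0x4B[30] → 0x4C007  P=1,RW=1,US=1,PS=0
  ✓ 0x4C32E  — 3 lookups

Entries read for #2: 3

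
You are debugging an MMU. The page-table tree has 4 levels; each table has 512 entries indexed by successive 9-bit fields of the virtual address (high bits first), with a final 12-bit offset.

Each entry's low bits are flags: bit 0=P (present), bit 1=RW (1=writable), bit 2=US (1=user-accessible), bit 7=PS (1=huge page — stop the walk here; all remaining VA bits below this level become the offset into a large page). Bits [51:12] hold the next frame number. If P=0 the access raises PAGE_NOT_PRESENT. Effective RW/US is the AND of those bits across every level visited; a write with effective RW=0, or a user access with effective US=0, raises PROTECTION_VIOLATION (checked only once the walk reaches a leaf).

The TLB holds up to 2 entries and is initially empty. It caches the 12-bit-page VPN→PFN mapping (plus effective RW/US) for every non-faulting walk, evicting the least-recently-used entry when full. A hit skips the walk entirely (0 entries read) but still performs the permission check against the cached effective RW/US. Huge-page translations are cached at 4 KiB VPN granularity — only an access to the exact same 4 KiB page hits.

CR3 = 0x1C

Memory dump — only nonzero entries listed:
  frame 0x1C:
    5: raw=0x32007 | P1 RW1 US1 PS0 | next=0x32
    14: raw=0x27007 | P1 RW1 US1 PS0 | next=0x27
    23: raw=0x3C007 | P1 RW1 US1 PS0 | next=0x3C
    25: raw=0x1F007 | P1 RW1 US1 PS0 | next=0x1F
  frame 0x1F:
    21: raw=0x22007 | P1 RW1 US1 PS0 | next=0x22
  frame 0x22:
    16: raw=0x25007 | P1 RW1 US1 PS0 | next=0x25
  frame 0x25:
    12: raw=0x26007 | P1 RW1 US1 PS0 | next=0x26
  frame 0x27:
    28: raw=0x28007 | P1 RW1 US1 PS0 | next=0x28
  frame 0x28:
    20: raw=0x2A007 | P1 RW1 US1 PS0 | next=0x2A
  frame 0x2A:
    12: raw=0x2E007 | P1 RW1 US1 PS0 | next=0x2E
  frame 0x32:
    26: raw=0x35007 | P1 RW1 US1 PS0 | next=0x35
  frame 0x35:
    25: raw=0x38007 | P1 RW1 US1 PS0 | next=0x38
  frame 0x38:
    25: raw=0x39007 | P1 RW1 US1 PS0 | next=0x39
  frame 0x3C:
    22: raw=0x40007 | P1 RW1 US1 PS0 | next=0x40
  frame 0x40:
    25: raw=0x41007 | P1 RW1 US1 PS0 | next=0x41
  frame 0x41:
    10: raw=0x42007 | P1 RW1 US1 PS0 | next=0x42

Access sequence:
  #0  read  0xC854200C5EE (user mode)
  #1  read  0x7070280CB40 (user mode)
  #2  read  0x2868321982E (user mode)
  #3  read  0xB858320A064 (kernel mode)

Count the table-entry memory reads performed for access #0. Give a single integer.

Walk each access:
#0 VA=0xC854200C5EE (r,user):
  L0: frame=0x1C idx=25 entry=0x1F007 [P=1 RW=1 US=1 PS=0]
  L1: frame=0x1F idx=21 entry=0x22007 [P=1 RW=1 US=1 PS=0]
  L2: frame=0x22 idx=16 entry=0x25007 [P=1 RW=1 US=1 PS=0]
  L3: frame=0x25 idx=12 entry=0x26007 [P=1 RW=1 US=1 PS=0]
  ✓ 0x265EE  — 4 lookups
#1 VA=0x7070280CB40 (r,user):
  L0: frame=0x1C idx=14 entry=0x27007 [P=1 RW=1 US=1 PS=0]
  L1: frame=0x27 idx=28 entry=0x28007 [P=1 RW=1 US=1 PS=0]
  L2: frame=0x28 idx=20 entry=0x2A007 [P=1 RW=1 US=1 PS=0]
  L3: frame=0x2A idx=12 entry=0x2E007 [P=1 RW=1 US=1 PS=0]
  ✓ 0x2EB40  — 4 lookups
#2 VA=0x2868321982E (r,user):
  L0: frame=0x1C idx=5 entry=0x32007 [P=1 RW=1 US=1 PS=0]
  L1: frame=0x32 idx=26 entry=0x35007 [P=1 RW=1 US=1 PS=0]
  L2: frame=0x35 idx=25 entry=0x38007 [P=1 RW=1 US=1 PS=0]
  L3: frame=0x38 idx=25 entry=0x39007 [P=1 RW=1 US=1 PS=0]
  ✓ 0x3982E  — 4 lookups
#3 VA=0xB858320A064 (r,kernel):
  L0: frame=0x1C idx=23 entry=0x3C007 [P=1 RW=1 US=1 PS=0]
  L1: frame=0x3C idx=22 entry=0x40007 [P=1 RW=1 US=1 PS=0]
  L2: frame=0x40 idx=25 entry=0x41007 [P=1 RW=1 US=1 PS=0]
  L3: frame=0x41 idx=10 entry=0x42007 [P=1 RW=1 US=1 PS=0]
  ✓ 0x42064  — 4 lookups

Entries read for #0: 4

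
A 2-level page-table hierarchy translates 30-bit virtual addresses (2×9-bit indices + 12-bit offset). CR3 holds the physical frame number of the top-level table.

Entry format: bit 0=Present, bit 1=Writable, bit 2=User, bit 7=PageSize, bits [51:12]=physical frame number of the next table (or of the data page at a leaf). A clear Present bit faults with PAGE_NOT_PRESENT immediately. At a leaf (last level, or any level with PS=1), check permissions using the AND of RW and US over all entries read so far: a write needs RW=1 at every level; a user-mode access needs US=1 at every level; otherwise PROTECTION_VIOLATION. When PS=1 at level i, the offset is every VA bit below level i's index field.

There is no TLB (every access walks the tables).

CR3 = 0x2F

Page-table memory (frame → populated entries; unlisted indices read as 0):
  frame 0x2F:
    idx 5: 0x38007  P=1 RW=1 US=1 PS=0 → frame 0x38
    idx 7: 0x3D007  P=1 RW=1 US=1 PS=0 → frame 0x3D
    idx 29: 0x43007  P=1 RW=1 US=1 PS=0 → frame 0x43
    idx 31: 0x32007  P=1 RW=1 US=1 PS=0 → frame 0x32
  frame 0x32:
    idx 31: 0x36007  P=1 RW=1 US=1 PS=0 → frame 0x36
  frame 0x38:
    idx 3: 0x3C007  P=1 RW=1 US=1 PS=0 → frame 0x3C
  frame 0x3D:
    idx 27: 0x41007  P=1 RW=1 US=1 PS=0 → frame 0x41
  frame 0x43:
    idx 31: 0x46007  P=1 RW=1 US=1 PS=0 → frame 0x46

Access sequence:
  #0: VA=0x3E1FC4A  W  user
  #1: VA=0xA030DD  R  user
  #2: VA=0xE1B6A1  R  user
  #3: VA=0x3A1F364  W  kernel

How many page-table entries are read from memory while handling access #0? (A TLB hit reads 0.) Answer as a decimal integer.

Per-access translation:
#0 VA=0x3E1FC4A (w,user):
  L0: frame=0x2F idx=31 entry=0x32007 [P=1 RW=1 US=1 PS=0]
  L1: frame=0x32 idx=31 entry=0x36007 [P=1 RW=1 US=1 PS=0]
  ✓ 0x36C4A  — 2 lookups
#1 VA=0xA030DD (r,user):
  L0: frame=0x2F idx=5 entry=0x38007 [P=1 RW=1 US=1 PS=0]
  L1: frame=0x38 idx=3 entry=0x3C007 [P=1 RW=1 US=1 PS=0]
  ✓ 0x3C0DD  — 2 lookups
#2 VA=0xE1B6A1 (r,user):
  L0: frame=0x2F idx=7 entry=0x3D007 [P=1 RW=1 US=1 PS=0]
  L1: frame=0x3D idx=27 entry=0x41007 [P=1 RW=1 US=1 PS=0]
  ✓ 0x416A1  — 2 lookups
#3 VA=0x3A1F364 (w,kernel):
  L0: frame=0x2F idx=29 entry=0x43007 [P=1 RW=1 US=1 PS=0]
  L1: frame=0x43 idx=31 entry=0x46007 [P=1 RW=1 US=1 PS=0]
  ✓ 0x46364  — 2 lookups

Entries read for #0: 2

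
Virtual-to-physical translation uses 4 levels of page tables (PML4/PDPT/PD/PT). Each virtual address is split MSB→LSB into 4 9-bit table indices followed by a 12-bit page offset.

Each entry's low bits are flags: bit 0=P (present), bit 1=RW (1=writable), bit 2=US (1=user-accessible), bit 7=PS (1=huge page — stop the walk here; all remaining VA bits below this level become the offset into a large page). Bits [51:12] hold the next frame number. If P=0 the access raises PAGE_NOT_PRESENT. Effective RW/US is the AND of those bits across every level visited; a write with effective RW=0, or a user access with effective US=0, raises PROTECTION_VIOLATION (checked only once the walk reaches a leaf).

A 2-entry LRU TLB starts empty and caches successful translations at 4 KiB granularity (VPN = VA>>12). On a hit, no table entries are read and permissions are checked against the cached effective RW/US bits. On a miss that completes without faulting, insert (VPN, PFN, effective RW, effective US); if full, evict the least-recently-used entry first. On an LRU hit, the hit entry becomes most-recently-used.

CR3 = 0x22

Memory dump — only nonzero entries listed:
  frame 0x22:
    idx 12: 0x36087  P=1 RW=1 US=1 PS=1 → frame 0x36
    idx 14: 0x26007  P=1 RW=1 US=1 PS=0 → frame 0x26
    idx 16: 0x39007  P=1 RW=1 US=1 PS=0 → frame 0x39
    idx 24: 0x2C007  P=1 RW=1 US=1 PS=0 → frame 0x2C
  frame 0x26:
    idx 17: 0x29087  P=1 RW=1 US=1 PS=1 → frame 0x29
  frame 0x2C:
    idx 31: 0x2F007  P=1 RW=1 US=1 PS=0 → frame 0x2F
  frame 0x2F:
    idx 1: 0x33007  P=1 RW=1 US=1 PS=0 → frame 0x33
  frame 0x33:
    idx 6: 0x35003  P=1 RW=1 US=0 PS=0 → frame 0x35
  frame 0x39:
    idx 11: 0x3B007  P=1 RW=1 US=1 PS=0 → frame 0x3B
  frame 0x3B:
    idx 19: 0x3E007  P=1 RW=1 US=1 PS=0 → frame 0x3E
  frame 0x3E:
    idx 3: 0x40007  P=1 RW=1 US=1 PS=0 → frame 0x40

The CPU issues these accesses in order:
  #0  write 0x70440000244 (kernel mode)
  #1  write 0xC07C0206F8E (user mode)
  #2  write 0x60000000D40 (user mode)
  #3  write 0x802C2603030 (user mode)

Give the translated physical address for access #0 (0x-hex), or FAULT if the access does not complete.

Walk each access:
#0 VA=0x70440000244 (w,kernel):
  [0] read 0x22 idx=14: raw=0x26007 flags P=1 W=1 U=1 S=0
  [1] read 0x26 idx=17: raw=0x29087 flags P=1 W=1 U=1 S=1
  ✓ 0x29244 (huge @L1)  — 2 lookups
#1 VA=0xC07C0206F8E (w,user):
  [0] read 0x22 idx=24: raw=0x2C007 flags P=1 W=1 U=1 S=0
  [1] read 0x2C idx=31: raw=0x2F007 flags P=1 W=1 U=1 S=0
  [2] read 0x2F idx=1: raw=0x33007 flags P=1 W=1 U=1 S=0
  [3] read 0x33 idx=6: raw=0x35003 flags P=1 W=1 U=0 S=0
  → PROTECTION_VIOLATION  (4 entries read)
#2 VA=0x60000000D40 (w,user):
  [0] read 0x22 idx=12: raw=0x36087 flags P=1 W=1 U=1 S=1
  ✓ 0x36D40 (huge @L0)  — 1 lookups
#3 VA=0x802C2603030 (w,user):
  [0] read 0x22 idx=16: raw=0x39007 flags P=1 W=1 U=1 S=0
  [1] read 0x39 idx=11: raw=0x3B007 flags P=1 W=1 U=1 S=0
  [2] read 0x3B idx=19: raw=0x3E007 flags P=1 W=1 U=1 S=0
  [3] read 0x3E idx=3: raw=0x40007 flags P=1 W=1 U=1 S=0
  ✓ 0x40030  — 4 lookups

Access #0 PA: 0x29244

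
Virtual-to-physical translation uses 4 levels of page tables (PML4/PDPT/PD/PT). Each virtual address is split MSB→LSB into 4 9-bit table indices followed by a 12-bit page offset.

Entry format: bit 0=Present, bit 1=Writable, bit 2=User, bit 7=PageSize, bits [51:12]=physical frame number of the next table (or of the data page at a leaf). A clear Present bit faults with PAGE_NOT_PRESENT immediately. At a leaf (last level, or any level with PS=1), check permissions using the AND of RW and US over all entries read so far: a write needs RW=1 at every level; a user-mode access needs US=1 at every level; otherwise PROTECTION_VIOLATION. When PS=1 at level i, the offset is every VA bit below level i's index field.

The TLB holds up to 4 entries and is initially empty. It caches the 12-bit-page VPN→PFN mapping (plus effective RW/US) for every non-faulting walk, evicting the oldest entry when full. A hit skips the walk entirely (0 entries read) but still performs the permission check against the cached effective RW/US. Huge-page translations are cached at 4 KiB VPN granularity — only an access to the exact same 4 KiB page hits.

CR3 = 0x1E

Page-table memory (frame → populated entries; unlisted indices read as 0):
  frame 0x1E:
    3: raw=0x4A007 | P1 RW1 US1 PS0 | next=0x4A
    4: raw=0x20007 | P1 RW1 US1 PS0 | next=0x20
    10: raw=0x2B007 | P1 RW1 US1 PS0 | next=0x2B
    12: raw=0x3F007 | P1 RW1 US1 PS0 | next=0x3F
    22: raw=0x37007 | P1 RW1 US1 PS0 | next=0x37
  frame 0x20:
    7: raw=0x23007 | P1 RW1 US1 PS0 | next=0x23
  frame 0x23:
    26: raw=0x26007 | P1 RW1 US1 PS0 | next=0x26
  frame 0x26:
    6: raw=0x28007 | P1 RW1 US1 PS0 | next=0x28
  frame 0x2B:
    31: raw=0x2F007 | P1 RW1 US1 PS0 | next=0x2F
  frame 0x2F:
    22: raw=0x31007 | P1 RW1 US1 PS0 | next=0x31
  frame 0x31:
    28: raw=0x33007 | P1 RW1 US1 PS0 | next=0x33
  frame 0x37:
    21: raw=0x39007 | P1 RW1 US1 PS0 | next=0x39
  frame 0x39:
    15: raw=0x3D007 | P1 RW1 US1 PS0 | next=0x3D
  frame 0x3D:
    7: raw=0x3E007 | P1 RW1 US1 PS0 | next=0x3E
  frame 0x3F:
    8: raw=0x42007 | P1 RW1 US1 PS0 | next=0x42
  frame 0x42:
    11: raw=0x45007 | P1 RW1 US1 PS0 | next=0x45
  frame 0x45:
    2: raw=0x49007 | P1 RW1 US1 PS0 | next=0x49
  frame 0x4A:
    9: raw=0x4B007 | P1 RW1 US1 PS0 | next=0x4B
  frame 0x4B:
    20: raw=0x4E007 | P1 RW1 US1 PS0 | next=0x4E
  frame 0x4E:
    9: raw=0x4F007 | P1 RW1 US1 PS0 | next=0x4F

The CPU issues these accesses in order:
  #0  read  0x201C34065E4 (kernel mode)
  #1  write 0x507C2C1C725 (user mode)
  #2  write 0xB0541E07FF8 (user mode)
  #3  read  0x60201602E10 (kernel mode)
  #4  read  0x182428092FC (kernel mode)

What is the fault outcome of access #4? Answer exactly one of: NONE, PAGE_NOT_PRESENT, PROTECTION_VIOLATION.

Walk each access:
#0 VA=0x201C34065E4 (r,kernel):
  L0: frame=0x1E idx=4 entry=0x20007 [P=1 RW=1 US=1 PS=0]
  L1: frame=0x20 idx=7 entry=0x23007 [P=1 RW=1 US=1 PS=0]
  L2: frame=0x23 idx=26 entry=0x26007 [P=1 RW=1 US=1 PS=0]
  L3: frame=0x26 idx=6 entry=0x28007 [P=1 RW=1 US=1 PS=0]
  ⇒ phys 0x285E4  [4 reads]
#1 VA=0x507C2C1C725 (w,user):
  L0: frame=0x1E idx=10 entry=0x2B007 [P=1 RW=1 US=1 PS=0]
  L1: frame=0x2B idx=31 entry=0x2F007 [P=1 RW=1 US=1 PS=0]
  L2: frame=0x2F idx=22 entry=0x31007 [P=1 RW=1 US=1 PS=0]
  L3: frame=0x31 idx=28 entry=0x33007 [P=1 RW=1 US=1 PS=0]
  ⇒ phys 0x33725  [4 reads]
#2 VA=0xB0541E07FF8 (w,user):
  L0: frame=0x1E idx=22 entry=0x37007 [P=1 RW=1 US=1 PS=0]
  L1: frame=0x37 idx=21 entry=0x39007 [P=1 RW=1 US=1 PS=0]
  L2: frame=0x39 idx=15 entry=0x3D007 [P=1 RW=1 US=1 PS=0]
  L3: frame=0x3D idx=7 entry=0x3E007 [P=1 RW=1 US=1 PS=0]
  ⇒ phys 0x3EFF8  [4 reads]
#3 VA=0x60201602E10 (r,kernel):
  L0: frame=0x1E idx=12 entry=0x3F007 [P=1 RW=1 US=1 PS=0]
  L1: frame=0x3F idx=8 entry=0x42007 [P=1 RW=1 US=1 PS=0]
  L2: frame=0x42 idx=11 entry=0x45007 [P=1 RW=1 US=1 PS=0]
  L3: frame=0x45 idx=2 entry=0x49007 [P=1 RW=1 US=1 PS=0]
  ⇒ phys 0x49E10  [4 reads]
#4 VA=0x182428092FC (r,kernel):
  L0: frame=0x1E idx=3 entry=0x4A007 [P=1 RW=1 US=1 PS=0]
  L1: frame=0x4A idx=9 entry=0x4B007 [P=1 RW=1 US=1 PS=0]
  L2: frame=0x4B idx=20 entry=0x4E007 [P=1 RW=1 US=1 PS=0]
  L3: frame=0x4E idx=9 entry=0x4F007 [P=1 RW=1 US=1 PS=0]
  ⇒ phys 0x4F2FC  [4 reads]

Access #4 fault: NONE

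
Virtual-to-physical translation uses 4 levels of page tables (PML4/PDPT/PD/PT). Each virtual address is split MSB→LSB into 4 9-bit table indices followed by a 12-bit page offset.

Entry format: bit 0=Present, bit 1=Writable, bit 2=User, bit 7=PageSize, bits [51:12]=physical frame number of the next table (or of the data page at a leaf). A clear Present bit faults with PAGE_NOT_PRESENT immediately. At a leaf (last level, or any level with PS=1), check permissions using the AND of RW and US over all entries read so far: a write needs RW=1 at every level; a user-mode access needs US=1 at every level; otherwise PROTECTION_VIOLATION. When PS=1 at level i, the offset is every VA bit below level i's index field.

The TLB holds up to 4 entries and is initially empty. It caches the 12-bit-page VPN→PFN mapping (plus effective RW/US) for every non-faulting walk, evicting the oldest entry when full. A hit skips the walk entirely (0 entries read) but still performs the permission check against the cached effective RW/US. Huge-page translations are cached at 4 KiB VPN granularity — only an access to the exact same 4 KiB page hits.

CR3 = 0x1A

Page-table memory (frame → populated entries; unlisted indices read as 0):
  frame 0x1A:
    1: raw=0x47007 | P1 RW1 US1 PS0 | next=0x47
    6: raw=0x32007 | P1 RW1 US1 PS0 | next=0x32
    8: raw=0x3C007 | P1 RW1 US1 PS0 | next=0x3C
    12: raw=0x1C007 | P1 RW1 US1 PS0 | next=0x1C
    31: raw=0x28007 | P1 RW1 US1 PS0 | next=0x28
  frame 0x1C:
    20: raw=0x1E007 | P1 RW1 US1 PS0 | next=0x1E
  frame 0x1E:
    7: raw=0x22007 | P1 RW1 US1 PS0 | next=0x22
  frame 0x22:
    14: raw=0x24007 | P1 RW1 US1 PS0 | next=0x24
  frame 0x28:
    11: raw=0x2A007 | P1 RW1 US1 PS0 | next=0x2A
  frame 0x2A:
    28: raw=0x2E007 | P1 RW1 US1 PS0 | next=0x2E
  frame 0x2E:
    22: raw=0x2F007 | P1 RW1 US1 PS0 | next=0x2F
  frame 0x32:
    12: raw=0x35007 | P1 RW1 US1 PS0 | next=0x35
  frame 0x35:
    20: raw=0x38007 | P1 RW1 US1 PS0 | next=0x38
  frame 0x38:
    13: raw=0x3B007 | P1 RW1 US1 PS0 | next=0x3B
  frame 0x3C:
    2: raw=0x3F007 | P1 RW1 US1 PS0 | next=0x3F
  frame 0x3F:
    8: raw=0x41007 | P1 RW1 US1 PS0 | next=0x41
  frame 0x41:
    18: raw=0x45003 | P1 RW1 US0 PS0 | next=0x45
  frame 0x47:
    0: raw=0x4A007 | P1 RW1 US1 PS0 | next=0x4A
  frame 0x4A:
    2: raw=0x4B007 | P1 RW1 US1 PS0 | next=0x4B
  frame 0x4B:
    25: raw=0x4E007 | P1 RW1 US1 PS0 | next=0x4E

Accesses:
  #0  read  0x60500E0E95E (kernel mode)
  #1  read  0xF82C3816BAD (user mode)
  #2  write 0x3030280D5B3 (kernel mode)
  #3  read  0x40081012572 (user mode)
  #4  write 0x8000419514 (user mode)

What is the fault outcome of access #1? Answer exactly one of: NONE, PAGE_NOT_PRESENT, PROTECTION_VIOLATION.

Walk each access:
#0 VA=0x60500E0E95E (r,kernel):
  L0 @0x1A[12] → 0x1C007  P=1,RW=1,US=1,PS=0
  L1 @0x1C[20] → 0x1E007  P=1,RW=1,US=1,PS=0
  L2 @0x1E[7] → 0x22007  P=1,RW=1,US=1,PS=0
  L3 @0x22[14] → 0x24007  P=1,RW=1,US=1,PS=0
  → PA=0x2495E  (4 entries read)
#1 VA=0xF82C3816BAD (r,user):
  L0 @0x1A[31] → 0x28007  P=1,RW=1,US=1,PS=0
  L1 @0x28[11] → 0x2A007  P=1,RW=1,US=1,PS=0
  L2 @0x2A[28] → 0x2E007  P=1,RW=1,US=1,PS=0
  L3 @0x2E[22] → 0x2F007  P=1,RW=1,US=1,PS=0
  → PA=0x2FBAD  (4 entries read)
#2 VA=0x3030280D5B3 (w,kernel):
  L0 @0x1A[6] → 0x32007  P=1,RW=1,US=1,PS=0
  L1 @0x32[12] → 0x35007  P=1,RW=1,US=1,PS=0
  L2 @0x35[20] → 0x38007  P=1,RW=1,US=1,PS=0
  L3 @0x38[13] → 0x3B007  P=1,RW=1,US=1,PS=0
  → PA=0x3B5B3  (4 entries read)
#3 VA=0x40081012572 (r,user):
  L0 @0x1A[8] → 0x3C007  P=1,RW=1,US=1,PS=0
  L1 @0x3C[2] → 0x3F007  P=1,RW=1,US=1,PS=0
  L2 @0x3F[8] → 0x41007  P=1,RW=1,US=1,PS=0
  L3 @0x41[18] → 0x45003  P=1,RW=1,US=0,PS=0
  → PROTECTION_VIOLATION  (4 entries read)
#4 VA=0x8000419514 (w,user):
  L0 @0x1A[1] → 0x47007  P=1,RW=1,US=1,PS=0
  L1 @0x47[0] → 0x4A007  P=1,RW=1,US=1,PS=0
  L2 @0x4A[2] → 0x4B007  P=1,RW=1,US=1,PS=0
  L3 @0x4B[25] → 0x4E007  P=1,RW=1,US=1,PS=0
  → PA=0x4E514  (4 entries read)

Access #1 fault: NONE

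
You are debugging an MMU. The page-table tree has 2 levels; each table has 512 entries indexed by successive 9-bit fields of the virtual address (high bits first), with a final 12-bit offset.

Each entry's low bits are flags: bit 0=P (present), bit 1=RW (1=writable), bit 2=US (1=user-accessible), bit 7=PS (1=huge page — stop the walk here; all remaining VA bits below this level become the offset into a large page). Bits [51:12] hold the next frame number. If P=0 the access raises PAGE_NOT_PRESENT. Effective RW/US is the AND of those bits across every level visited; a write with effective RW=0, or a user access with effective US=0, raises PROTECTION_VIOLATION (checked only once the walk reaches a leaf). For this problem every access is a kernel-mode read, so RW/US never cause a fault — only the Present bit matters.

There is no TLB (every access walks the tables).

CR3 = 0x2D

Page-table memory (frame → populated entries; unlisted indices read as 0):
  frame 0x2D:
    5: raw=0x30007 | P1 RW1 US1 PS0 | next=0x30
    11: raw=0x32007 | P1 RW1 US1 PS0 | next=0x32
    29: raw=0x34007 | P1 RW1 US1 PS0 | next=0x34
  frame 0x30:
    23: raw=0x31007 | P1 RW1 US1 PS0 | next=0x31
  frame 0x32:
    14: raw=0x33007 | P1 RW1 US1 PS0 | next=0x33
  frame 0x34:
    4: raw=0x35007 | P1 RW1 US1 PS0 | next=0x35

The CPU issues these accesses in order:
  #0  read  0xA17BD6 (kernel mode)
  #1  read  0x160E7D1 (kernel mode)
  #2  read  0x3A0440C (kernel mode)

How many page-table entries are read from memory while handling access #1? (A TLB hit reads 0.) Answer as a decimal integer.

Per-access translation:
#0 VA=0xA17BD6 (r,kernel):
  L0: frame=0x2D idx=5 entry=0x30007 [P=1 RW=1 US=1 PS=0]
  L1: frame=0x30 idx=23 entry=0x31007 [P=1 RW=1 US=1 PS=0]
  ⇒ phys 0x31BD6  [2 reads]
#1 VA=0x160E7D1 (r,kernel):
  L0: frame=0x2D idx=11 entry=0x32007 [P=1 RW=1 US=1 PS=0]
  L1: frame=0x32 idx=14 entry=0x33007 [P=1 RW=1 US=1 PS=0]
  ⇒ phys 0x337D1  [2 reads]
#2 VA=0x3A0440C (r,kernel):
  L0: frame=0x2D idx=29 entry=0x34007 [P=1 RW=1 US=1 PS=0]
  L1: frame=0x34 idx=4 entry=0x35007 [P=1 RW=1 US=1 PS=0]
  ⇒ phys 0x3540C  [2 reads]

Entries read for #1: 2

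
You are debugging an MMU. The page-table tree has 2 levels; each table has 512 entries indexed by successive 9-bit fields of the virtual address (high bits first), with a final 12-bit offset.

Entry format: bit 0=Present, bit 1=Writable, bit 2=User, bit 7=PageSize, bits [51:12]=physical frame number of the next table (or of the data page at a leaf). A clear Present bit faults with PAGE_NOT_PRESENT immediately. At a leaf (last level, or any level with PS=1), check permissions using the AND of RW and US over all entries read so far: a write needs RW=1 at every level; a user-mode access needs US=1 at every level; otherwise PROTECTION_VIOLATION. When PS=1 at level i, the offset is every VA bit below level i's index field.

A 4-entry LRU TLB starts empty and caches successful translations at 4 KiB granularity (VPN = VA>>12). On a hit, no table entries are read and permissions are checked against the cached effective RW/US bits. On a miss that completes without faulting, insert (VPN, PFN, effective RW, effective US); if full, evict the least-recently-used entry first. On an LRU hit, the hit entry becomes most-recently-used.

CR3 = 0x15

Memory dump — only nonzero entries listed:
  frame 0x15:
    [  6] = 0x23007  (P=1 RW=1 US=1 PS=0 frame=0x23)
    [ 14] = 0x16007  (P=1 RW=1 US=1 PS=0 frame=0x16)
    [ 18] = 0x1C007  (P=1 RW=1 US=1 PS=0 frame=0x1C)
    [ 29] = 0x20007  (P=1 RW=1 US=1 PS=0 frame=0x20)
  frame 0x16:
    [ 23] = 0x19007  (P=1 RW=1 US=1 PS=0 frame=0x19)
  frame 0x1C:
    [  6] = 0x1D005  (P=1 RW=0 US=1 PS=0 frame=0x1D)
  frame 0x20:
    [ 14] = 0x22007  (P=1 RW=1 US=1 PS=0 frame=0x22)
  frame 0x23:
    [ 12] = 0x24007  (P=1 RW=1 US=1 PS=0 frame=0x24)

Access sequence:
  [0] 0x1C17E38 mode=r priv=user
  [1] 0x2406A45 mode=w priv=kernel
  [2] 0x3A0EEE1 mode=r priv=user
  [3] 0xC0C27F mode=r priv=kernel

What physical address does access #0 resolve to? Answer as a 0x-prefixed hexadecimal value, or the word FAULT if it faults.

Walk each access:
#0 VA=0x1C17E38 (r,user):
  lvl0: tbl 0x15, slot 14 ⇒ 0x16007 (P1/RW1/US1/PS0)
  lvl1: tbl 0x16, slot 23 ⇒ 0x19007 (P1/RW1/US1/PS0)
  → PA=0x19E38  (2 entries read)
#1 VA=0x2406A45 (w,kernel):
  lvl0: tbl 0x15, slot 18 ⇒ 0x1C007 (P1/RW1/US1/PS0)
  lvl1: tbl 0x1C, slot 6 ⇒ 0x1D005 (P1/RW0/US1/PS0)
  → PROTECTION_VIOLATION  (2 entries read)
#2 VA=0x3A0EEE1 (r,user):
  lvl0: tbl 0x15, slot 29 ⇒ 0x20007 (P1/RW1/US1/PS0)
  lvl1: tbl 0x20, slot 14 ⇒ 0x22007 (P1/RW1/US1/PS0)
  → PA=0x22EE1  (2 entries read)
#3 VA=0xC0C27F (r,kernel):
  lvl0: tbl 0x15, slot 6 ⇒ 0x23007 (P1/RW1/US1/PS0)
  lvl1: tbl 0x23, slot 12 ⇒ 0x24007 (P1/RW1/US1/PS0)
  → PA=0x2427F  (2 entries read)

Access #0 PA: 0x19E38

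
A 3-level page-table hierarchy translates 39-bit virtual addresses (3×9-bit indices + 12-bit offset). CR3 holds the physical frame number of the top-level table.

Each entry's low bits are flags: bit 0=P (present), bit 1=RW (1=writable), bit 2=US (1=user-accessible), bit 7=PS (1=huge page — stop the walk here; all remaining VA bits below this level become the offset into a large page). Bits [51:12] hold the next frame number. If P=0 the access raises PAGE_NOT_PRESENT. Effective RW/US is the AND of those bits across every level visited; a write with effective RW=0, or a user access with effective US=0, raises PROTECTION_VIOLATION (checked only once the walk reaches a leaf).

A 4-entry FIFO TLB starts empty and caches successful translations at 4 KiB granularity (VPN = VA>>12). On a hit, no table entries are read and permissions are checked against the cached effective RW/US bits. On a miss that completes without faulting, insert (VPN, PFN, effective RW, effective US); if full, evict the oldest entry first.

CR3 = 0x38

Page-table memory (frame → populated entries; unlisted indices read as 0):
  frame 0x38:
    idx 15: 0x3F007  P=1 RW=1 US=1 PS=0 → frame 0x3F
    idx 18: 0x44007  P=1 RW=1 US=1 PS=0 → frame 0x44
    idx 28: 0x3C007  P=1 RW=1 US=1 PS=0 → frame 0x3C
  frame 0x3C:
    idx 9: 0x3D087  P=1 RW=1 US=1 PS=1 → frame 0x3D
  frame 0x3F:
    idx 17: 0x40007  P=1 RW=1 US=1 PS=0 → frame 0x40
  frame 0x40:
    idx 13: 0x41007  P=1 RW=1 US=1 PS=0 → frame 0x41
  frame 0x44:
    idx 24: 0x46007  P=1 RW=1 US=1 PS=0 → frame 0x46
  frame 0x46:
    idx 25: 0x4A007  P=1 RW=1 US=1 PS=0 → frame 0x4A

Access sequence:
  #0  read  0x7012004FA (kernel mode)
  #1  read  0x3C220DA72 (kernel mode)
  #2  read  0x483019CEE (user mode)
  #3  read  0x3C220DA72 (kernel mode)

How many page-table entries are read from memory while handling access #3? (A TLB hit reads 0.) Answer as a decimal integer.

Walk each access:
#0 VA=0x7012004FA (r,kernel):
  [0] read 0x38 idx=28: raw=0x3C007 flags P=1 W=1 U=1 S=0
  [1] read 0x3C idx=9: raw=0x3D087 flags P=1 W=1 U=1 S=1
  ⇒ phys 0x3D4FA (huge @L1)  [2 reads]
#1 VA=0x3C220DA72 (r,kernel):
  [0] read 0x38 idx=15: raw=0x3F007 flags P=1 W=1 U=1 S=0
  [1] read 0x3F idx=17: raw=0x40007 flags P=1 W=1 U=1 S=0
  [2] read 0x40 idx=13: raw=0x41007 flags P=1 W=1 U=1 S=0
  ⇒ phys 0x41A72  [3 reads]
#2 VA=0x483019CEE (r,user):
  [0] read 0x38 idx=18: raw=0x44007 flags P=1 W=1 U=1 S=0
  [1] read 0x44 idx=24: raw=0x46007 flags P=1 W=1 U=1 S=0
  [2] read 0x46 idx=25: raw=0x4A007 flags P=1 W=1 U=1 S=0
  ⇒ phys 0x4ACEE  [3 reads]
#3 VA=0x3C220DA72 (r,kernel):
  TLB hit vpn=0x3C220D → PA=0x41A72

Entries read for #3: 0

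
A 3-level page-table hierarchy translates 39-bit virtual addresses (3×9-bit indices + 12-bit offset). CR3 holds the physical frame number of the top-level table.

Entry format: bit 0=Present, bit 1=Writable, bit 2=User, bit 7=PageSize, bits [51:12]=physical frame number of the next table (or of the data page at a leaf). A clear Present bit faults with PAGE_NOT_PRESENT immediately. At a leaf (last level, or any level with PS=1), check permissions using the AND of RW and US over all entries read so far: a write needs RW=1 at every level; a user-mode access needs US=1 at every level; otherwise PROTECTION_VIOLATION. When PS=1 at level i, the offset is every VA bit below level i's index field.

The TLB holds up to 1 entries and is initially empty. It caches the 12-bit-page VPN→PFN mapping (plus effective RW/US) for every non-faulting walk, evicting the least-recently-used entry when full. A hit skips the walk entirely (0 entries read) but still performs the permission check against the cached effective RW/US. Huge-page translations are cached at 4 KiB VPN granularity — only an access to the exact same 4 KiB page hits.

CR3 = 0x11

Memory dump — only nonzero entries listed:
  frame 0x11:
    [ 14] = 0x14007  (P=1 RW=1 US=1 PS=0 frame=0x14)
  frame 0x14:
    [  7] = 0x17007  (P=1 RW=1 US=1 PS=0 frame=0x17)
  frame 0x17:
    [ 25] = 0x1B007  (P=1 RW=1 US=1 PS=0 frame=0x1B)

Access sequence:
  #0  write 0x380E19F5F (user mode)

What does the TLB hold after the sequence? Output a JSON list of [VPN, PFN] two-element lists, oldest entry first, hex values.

Per-access translation:
#0 VA=0x380E19F5F (w,user):
  L0: frame=0x11 idx=14 entry=0x14007 [P=1 RW=1 US=1 PS=0]
  L1: frame=0x14 idx=7 entry=0x17007 [P=1 RW=1 US=1 PS=0]
  L2: frame=0x17 idx=25 entry=0x1B007 [P=1 RW=1 US=1 PS=0]
  ⇒ phys 0x1BF5F  [3 reads]

TLB: [["0x380E19", "0x1B"]]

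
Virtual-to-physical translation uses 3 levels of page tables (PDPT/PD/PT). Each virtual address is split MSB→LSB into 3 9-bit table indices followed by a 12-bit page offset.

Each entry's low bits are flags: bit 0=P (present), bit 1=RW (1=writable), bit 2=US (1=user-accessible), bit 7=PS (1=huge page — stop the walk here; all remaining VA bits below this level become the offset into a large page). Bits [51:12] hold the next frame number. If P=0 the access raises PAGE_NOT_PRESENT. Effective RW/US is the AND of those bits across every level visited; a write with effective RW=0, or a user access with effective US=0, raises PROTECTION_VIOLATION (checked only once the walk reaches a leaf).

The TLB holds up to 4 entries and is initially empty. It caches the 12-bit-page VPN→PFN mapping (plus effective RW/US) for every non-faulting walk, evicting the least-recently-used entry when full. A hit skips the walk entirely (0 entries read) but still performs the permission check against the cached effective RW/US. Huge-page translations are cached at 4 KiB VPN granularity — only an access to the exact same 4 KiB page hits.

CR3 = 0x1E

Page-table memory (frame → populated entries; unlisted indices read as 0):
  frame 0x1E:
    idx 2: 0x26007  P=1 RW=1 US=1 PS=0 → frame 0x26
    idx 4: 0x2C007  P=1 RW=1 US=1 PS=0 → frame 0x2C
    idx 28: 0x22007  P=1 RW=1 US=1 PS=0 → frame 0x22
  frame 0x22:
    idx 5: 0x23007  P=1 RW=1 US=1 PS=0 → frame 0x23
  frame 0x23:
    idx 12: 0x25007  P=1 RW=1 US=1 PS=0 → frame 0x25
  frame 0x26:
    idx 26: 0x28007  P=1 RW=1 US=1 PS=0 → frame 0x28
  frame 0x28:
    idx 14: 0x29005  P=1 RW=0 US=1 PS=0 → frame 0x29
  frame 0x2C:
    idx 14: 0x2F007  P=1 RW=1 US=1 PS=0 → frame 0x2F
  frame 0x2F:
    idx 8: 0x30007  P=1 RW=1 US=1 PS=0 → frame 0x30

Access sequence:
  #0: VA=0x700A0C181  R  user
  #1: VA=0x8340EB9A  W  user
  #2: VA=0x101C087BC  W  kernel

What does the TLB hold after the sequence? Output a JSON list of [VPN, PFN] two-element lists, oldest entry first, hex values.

Per-access translation:
#0 VA=0x700A0C181 (r,user):
  lvl0: tbl 0x1E, slot 28 ⇒ 0x22007 (P1/RW1/US1/PS0)
  lvl1: tbl 0x22, slot 5 ⇒ 0x23007 (P1/RW1/US1/PS0)
  lvl2: tbl 0x23, slot 12 ⇒ 0x25007 (P1/RW1/US1/PS0)
  → PA=0x25181  (3 entries read)
#1 VA=0x8340EB9A (w,user):
  lvl0: tbl 0x1E, slot 2 ⇒ 0x26007 (P1/RW1/US1/PS0)
  lvl1: tbl 0x26, slot 26 ⇒ 0x28007 (P1/RW1/US1/PS0)
  lvl2: tbl 0x28, slot 14 ⇒ 0x29005 (P1/RW0/US1/PS0)
  → PROTECTION_VIOLATION  (3 entries read)
#2 VA=0x101C087BC (w,kernel):
  lvl0: tbl 0x1E, slot 4 ⇒ 0x2C007 (P1/RW1/US1/PS0)
  lvl1: tbl 0x2C, slot 14 ⇒ 0x2F007 (P1/RW1/US1/PS0)
  lvl2: tbl 0x2F, slot 8 ⇒ 0x30007 (P1/RW1/US1/PS0)
  → PA=0x307BC  (3 entries read)

TLB: [["0x700A0C", "0x25"], ["0x101C08", "0x30"]]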